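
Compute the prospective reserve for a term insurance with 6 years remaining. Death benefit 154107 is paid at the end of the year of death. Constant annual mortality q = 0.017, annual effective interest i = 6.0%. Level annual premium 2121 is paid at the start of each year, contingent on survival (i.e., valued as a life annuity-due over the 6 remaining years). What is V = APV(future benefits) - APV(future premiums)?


v = 1/(1+i) = 0.943396
APV(future benefits) per unit = sum_{k=0}^{5} k_p_x * q * v^(k+1) = 0.080354
APV(future benefits) = 154107 * 0.080354 = 12383.1639
Life annuity-due factor ä_{x:6} = sum_{k=0}^{5} k_p_x * v^k = 5.010328
APV(future premiums) = 2121 * 5.010328 = 10626.9067
V = 12383.1639 - 10626.9067
= 1756.2572


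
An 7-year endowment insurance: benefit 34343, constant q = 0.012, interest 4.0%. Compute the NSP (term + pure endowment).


Term component = 2390.7697
Pure endowment = 7_p_x * v^7 * benefit = 0.918964 * 0.759918 * 34343 = 23982.9978
NSP = 26373.7675


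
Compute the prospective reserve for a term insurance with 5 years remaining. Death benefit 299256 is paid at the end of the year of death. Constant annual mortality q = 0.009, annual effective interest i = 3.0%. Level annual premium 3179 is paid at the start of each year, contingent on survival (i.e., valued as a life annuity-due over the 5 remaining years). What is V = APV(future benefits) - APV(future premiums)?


v = 1/(1+i) = 0.970874
APV(future benefits) per unit = sum_{k=0}^{4} k_p_x * q * v^(k+1) = 0.040504
APV(future benefits) = 299256 * 0.040504 = 12120.9839
Life annuity-due factor ä_{x:5} = sum_{k=0}^{4} k_p_x * v^k = 4.635427
APV(future premiums) = 3179 * 4.635427 = 14736.0216
V = 12120.9839 - 14736.0216
= -2615.0377


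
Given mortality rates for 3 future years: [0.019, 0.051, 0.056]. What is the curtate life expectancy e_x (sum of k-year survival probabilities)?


e_x = sum_{k=1}^{n} k_p_x
k_p_x values:
  1_p_x = 0.981
  2_p_x = 0.930969
  3_p_x = 0.878835
e_x = 2.7908


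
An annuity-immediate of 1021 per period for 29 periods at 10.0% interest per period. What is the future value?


FV = PMT * ((1+i)^n - 1) / i
= 1021 * ((1.1)^29 - 1) / 0.1
= 1021 * (15.863093 - 1) / 0.1
= 151752.1792


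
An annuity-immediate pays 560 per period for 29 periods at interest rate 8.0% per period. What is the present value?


PV = PMT * (1 - (1+i)^(-n)) / i
= 560 * (1 - (1+0.08)^(-29)) / 0.08
= 560 * (1 - 0.107328) / 0.08
= 560 * 11.158406
= 6248.7074


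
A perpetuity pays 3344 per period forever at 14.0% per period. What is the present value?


PV = PMT / i
= 3344 / 0.14
= 23885.7143


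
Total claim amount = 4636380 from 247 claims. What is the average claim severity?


severity = total / number
= 4636380 / 247
= 18770.7692


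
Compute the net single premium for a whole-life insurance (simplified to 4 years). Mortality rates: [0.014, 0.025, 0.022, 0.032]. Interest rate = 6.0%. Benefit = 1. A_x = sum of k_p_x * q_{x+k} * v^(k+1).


v = 0.943396
Year 0: k_p_x=1.0, q=0.014, term=0.013208
Year 1: k_p_x=0.986, q=0.025, term=0.021938
Year 2: k_p_x=0.96135, q=0.022, term=0.017758
Year 3: k_p_x=0.9402, q=0.032, term=0.023831
A_x = 0.0767


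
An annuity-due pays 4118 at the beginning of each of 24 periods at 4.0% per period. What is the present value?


PV_due = PMT * (1-(1+i)^(-n))/i * (1+i)
PV_immediate = 62786.9942
PV_due = 62786.9942 * 1.04
= 65298.474


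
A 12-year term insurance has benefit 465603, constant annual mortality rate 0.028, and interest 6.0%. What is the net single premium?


NSP = benefit * sum_{k=0}^{n-1} k_p_x * q * v^(k+1)
With constant q=0.028, v=0.943396
Sum = 0.205721
NSP = 465603 * 0.205721
= 95784.4454


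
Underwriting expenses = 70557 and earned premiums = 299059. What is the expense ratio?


Expense ratio = expenses / premiums
= 70557 / 299059
= 0.2359


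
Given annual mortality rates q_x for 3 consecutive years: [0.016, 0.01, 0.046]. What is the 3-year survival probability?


p_k = 1 - q_k for each year
Survival = product of (1 - q_k)
= 0.984 * 0.99 * 0.954
= 0.9293


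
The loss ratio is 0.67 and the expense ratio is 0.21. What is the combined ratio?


Combined ratio = loss ratio + expense ratio
= 0.67 + 0.21
= 0.88


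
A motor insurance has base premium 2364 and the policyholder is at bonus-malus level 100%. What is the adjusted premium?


adjusted = base * BM_level / 100
= 2364 * 100 / 100
= 2364 * 1.0
= 2364.0


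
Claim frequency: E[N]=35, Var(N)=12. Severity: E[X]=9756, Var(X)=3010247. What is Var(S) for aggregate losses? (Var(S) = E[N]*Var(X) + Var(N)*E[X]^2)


Var(S) = E[N]*Var(X) + Var(N)*E[X]^2
= 35*3010247 + 12*9756^2
= 105358645 + 1142154432
= 1.2475e+09


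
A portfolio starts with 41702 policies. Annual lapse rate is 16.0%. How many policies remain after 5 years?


remaining = initial * (1 - lapse)^years
= 41702 * (1 - 0.16)^5
= 41702 * 0.418212
= 17440.2744


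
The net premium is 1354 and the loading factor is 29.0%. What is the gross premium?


Gross = net * (1 + loading)
= 1354 * (1 + 0.29)
= 1354 * 1.29
= 1746.66


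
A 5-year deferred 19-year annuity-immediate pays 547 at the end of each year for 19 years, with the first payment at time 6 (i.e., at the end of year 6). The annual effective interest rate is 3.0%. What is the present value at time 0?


PV at time 5 of the 19-year annuity-immediate:
a_n = 547 * (1-(1+0.03)^(-19))/0.03 = 7835.1181
Discount back 5 years to time 0:
PV = 7835.1181 * (1+0.03)^(-5)
= 7835.1181 * 0.862609
= 6758.6417


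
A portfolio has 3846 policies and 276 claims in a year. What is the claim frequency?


frequency = claims / policies
= 276 / 3846
= 0.0718


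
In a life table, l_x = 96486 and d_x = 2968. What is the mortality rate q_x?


q_x = d_x / l_x
= 2968 / 96486
= 0.0308


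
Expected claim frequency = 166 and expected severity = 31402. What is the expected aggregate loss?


E[S] = E[N] * E[X]
= 166 * 31402
= 5.2127e+06


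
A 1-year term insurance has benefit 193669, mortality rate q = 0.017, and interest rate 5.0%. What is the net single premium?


NSP = benefit * q * v
v = 1/(1+i) = 0.952381
NSP = 193669 * 0.017 * 0.952381
= 3135.5933


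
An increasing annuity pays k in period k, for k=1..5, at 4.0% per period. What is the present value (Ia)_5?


(Ia)_n = sum_{k=1}^{n} k * v^k, v = 1/(1+i)
v = 0.961538
Sum computed term by term:
(Ia)_5 = 13.0065


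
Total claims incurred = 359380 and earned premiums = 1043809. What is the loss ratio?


Loss ratio = claims / premiums
= 359380 / 1043809
= 0.3443


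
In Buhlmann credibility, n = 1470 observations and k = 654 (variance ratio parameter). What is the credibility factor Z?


Z = n / (n + k)
= 1470 / (1470 + 654)
= 1470 / 2124
= 0.6921


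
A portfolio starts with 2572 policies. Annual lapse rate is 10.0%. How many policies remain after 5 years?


remaining = initial * (1 - lapse)^years
= 2572 * (1 - 0.1)^5
= 2572 * 0.59049
= 1518.7403


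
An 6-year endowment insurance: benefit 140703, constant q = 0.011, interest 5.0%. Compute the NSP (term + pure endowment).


Term component = 7654.9387
Pure endowment = 6_p_x * v^6 * benefit = 0.935789 * 0.746215 * 140703 = 98252.8852
NSP = 105907.824


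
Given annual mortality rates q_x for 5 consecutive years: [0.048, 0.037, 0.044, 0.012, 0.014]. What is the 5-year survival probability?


p_k = 1 - q_k for each year
Survival = product of (1 - q_k)
= 0.952 * 0.963 * 0.956 * 0.988 * 0.986
= 0.8538


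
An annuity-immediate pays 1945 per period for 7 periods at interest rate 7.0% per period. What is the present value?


PV = PMT * (1 - (1+i)^(-n)) / i
= 1945 * (1 - (1+0.07)^(-7)) / 0.07
= 1945 * (1 - 0.62275) / 0.07
= 1945 * 5.389289
= 10482.1679


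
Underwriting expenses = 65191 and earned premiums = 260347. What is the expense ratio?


Expense ratio = expenses / premiums
= 65191 / 260347
= 0.2504


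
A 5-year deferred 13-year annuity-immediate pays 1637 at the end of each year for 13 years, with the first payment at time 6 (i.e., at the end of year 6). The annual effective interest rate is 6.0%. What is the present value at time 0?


PV at time 5 of the 13-year annuity-immediate:
a_n = 1637 * (1-(1+0.06)^(-13))/0.06 = 14491.842
Discount back 5 years to time 0:
PV = 14491.842 * (1+0.06)^(-5)
= 14491.842 * 0.747258
= 10829.1474


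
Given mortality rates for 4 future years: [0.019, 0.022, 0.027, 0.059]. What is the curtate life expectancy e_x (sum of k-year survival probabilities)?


e_x = sum_{k=1}^{n} k_p_x
k_p_x values:
  1_p_x = 0.981
  2_p_x = 0.959418
  3_p_x = 0.933514
  4_p_x = 0.878436
e_x = 3.7524


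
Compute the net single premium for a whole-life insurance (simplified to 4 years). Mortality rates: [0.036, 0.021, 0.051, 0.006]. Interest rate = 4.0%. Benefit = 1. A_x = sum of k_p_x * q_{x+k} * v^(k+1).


v = 0.961538
Year 0: k_p_x=1.0, q=0.036, term=0.034615
Year 1: k_p_x=0.964, q=0.021, term=0.018717
Year 2: k_p_x=0.943756, q=0.051, term=0.042789
Year 3: k_p_x=0.895624, q=0.006, term=0.004594
A_x = 0.1007


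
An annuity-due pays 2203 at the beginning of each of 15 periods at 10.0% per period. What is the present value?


PV_due = PMT * (1-(1+i)^(-n))/i * (1+i)
PV_immediate = 16756.1932
PV_due = 16756.1932 * 1.1
= 18431.8125


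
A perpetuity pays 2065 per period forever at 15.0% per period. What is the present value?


PV = PMT / i
= 2065 / 0.15
= 13766.6667


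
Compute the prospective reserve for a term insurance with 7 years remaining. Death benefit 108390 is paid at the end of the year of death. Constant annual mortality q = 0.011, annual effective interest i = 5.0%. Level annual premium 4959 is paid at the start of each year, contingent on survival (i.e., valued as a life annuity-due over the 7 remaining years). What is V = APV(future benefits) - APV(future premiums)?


v = 1/(1+i) = 0.952381
APV(future benefits) per unit = sum_{k=0}^{6} k_p_x * q * v^(k+1) = 0.06172
APV(future benefits) = 108390 * 0.06172 = 6689.8813
Life annuity-due factor ä_{x:7} = sum_{k=0}^{6} k_p_x * v^k = 5.891499
APV(future premiums) = 4959 * 5.891499 = 29215.9435
V = 6689.8813 - 29215.9435
= -22526.0622


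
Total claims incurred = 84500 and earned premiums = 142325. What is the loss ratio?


Loss ratio = claims / premiums
= 84500 / 142325
= 0.5937


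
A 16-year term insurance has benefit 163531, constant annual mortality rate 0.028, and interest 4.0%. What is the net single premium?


NSP = benefit * sum_{k=0}^{n-1} k_p_x * q * v^(k+1)
With constant q=0.028, v=0.961538
Sum = 0.2722
NSP = 163531 * 0.2722
= 44513.1212


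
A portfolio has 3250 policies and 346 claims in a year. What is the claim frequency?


frequency = claims / policies
= 346 / 3250
= 0.1065


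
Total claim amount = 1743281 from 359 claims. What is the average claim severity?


severity = total / number
= 1743281 / 359
= 4855.9359


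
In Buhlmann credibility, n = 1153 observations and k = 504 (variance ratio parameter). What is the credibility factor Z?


Z = n / (n + k)
= 1153 / (1153 + 504)
= 1153 / 1657
= 0.6958


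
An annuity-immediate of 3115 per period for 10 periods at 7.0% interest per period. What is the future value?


FV = PMT * ((1+i)^n - 1) / i
= 3115 * ((1.07)^10 - 1) / 0.07
= 3115 * (1.967151 - 1) / 0.07
= 43038.2354


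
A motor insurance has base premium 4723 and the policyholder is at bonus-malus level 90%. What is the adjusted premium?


adjusted = base * BM_level / 100
= 4723 * 90 / 100
= 4723 * 0.9
= 4250.7


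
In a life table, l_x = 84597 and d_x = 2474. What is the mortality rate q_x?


q_x = d_x / l_x
= 2474 / 84597
= 0.0292


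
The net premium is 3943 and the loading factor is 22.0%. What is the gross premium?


Gross = net * (1 + loading)
= 3943 * (1 + 0.22)
= 3943 * 1.22
= 4810.46


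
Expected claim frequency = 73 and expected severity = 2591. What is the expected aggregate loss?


E[S] = E[N] * E[X]
= 73 * 2591
= 189143


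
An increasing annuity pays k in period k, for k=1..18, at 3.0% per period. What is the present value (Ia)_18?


(Ia)_n = sum_{k=1}^{n} k * v^k, v = 1/(1+i)
v = 0.970874
Sum computed term by term:
(Ia)_18 = 119.7672


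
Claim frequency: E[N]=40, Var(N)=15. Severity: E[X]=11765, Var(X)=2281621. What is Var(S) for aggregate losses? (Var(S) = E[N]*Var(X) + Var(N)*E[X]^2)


Var(S) = E[N]*Var(X) + Var(N)*E[X]^2
= 40*2281621 + 15*11765^2
= 91264840 + 2076228375
= 2.1675e+09


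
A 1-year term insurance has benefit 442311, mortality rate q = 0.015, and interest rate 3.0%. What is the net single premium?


NSP = benefit * q * v
v = 1/(1+i) = 0.970874
NSP = 442311 * 0.015 * 0.970874
= 6441.4223


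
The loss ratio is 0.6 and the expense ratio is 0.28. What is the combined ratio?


Combined ratio = loss ratio + expense ratio
= 0.6 + 0.28
= 0.88


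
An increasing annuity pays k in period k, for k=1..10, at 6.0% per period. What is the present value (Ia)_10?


(Ia)_n = sum_{k=1}^{n} k * v^k, v = 1/(1+i)
v = 0.943396
Sum computed term by term:
(Ia)_10 = 36.9624


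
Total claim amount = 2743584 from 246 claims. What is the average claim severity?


severity = total / number
= 2743584 / 246
= 11152.7805


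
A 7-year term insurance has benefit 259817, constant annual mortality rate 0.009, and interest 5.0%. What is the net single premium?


NSP = benefit * sum_{k=0}^{n-1} k_p_x * q * v^(k+1)
With constant q=0.009, v=0.952381
Sum = 0.050781
NSP = 259817 * 0.050781
= 13193.8871


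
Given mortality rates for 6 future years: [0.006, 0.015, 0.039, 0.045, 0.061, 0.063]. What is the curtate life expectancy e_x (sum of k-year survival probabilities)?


e_x = sum_{k=1}^{n} k_p_x
k_p_x values:
  1_p_x = 0.994
  2_p_x = 0.97909
  3_p_x = 0.940905
  4_p_x = 0.898565
  5_p_x = 0.843752
  6_p_x = 0.790596
e_x = 5.4469


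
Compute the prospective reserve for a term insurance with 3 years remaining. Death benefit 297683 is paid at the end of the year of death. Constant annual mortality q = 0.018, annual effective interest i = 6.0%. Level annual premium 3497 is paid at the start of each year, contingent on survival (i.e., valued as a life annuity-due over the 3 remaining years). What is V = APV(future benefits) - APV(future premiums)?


v = 1/(1+i) = 0.943396
APV(future benefits) per unit = sum_{k=0}^{2} k_p_x * q * v^(k+1) = 0.047287
APV(future benefits) = 297683 * 0.047287 = 14076.4406
Life annuity-due factor ä_{x:3} = sum_{k=0}^{2} k_p_x * v^k = 2.78466
APV(future premiums) = 3497 * 2.78466 = 9737.9561
V = 14076.4406 - 9737.9561
= 4338.4846


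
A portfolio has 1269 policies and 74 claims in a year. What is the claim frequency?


frequency = claims / policies
= 74 / 1269
= 0.0583


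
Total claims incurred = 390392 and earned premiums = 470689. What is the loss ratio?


Loss ratio = claims / premiums
= 390392 / 470689
= 0.8294


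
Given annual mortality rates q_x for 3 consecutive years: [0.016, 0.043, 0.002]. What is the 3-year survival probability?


p_k = 1 - q_k for each year
Survival = product of (1 - q_k)
= 0.984 * 0.957 * 0.998
= 0.9398


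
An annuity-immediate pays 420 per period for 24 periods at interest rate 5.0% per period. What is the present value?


PV = PMT * (1 - (1+i)^(-n)) / i
= 420 * (1 - (1+0.05)^(-24)) / 0.05
= 420 * (1 - 0.310068) / 0.05
= 420 * 13.798642
= 5795.4296


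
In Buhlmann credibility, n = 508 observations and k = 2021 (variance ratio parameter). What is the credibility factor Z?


Z = n / (n + k)
= 508 / (508 + 2021)
= 508 / 2529
= 0.2009


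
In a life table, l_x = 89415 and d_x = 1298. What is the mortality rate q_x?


q_x = d_x / l_x
= 1298 / 89415
= 0.0145


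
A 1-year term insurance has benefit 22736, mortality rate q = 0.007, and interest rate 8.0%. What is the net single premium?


NSP = benefit * q * v
v = 1/(1+i) = 0.925926
NSP = 22736 * 0.007 * 0.925926
= 147.363


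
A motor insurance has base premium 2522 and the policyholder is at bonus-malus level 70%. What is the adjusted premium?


adjusted = base * BM_level / 100
= 2522 * 70 / 100
= 2522 * 0.7
= 1765.4


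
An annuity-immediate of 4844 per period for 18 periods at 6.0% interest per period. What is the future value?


FV = PMT * ((1+i)^n - 1) / i
= 4844 * ((1.06)^18 - 1) / 0.06
= 4844 * (2.854339 - 1) / 0.06
= 149706.9809


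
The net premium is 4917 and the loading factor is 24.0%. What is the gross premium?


Gross = net * (1 + loading)
= 4917 * (1 + 0.24)
= 4917 * 1.24
= 6097.08


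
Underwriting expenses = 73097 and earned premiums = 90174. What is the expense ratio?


Expense ratio = expenses / premiums
= 73097 / 90174
= 0.8106


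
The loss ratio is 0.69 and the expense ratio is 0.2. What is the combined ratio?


Combined ratio = loss ratio + expense ratio
= 0.69 + 0.2
= 0.89


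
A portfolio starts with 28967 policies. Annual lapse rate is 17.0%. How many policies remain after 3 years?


remaining = initial * (1 - lapse)^years
= 28967 * (1 - 0.17)^3
= 28967 * 0.571787
= 16562.954


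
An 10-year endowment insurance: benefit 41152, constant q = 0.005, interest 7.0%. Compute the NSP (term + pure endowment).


Term component = 1417.0111
Pure endowment = 10_p_x * v^10 * benefit = 0.95111 * 0.508349 * 41152 = 19896.834
NSP = 21313.8451


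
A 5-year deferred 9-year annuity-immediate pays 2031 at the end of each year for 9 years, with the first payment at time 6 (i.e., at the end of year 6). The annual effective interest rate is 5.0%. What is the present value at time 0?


PV at time 5 of the 9-year annuity-immediate:
a_n = 2031 * (1-(1+0.05)^(-9))/0.05 = 14435.9858
Discount back 5 years to time 0:
PV = 14435.9858 * (1+0.05)^(-5)
= 14435.9858 * 0.783526
= 11310.9726


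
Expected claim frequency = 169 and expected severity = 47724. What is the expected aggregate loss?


E[S] = E[N] * E[X]
= 169 * 47724
= 8.0654e+06


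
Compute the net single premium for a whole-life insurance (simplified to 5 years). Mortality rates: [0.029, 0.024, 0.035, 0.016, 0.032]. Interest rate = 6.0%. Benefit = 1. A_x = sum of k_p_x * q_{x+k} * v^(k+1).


v = 0.943396
Year 0: k_p_x=1.0, q=0.029, term=0.027358
Year 1: k_p_x=0.971, q=0.024, term=0.02074
Year 2: k_p_x=0.947696, q=0.035, term=0.02785
Year 3: k_p_x=0.914527, q=0.016, term=0.01159
Year 4: k_p_x=0.899894, q=0.032, term=0.021519
A_x = 0.1091


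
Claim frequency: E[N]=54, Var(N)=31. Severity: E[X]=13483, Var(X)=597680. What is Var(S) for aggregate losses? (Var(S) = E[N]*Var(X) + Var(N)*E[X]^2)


Var(S) = E[N]*Var(X) + Var(N)*E[X]^2
= 54*597680 + 31*13483^2
= 32274720 + 5635529959
= 5.6678e+09


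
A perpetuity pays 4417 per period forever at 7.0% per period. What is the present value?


PV = PMT / i
= 4417 / 0.07
= 63100.0


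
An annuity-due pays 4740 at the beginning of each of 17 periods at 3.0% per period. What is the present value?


PV_due = PMT * (1-(1+i)^(-n))/i * (1+i)
PV_immediate = 62407.4016
PV_due = 62407.4016 * 1.03
= 64279.6236


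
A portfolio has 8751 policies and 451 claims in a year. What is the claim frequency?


frequency = claims / policies
= 451 / 8751
= 0.0515


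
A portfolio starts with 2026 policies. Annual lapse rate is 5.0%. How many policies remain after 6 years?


remaining = initial * (1 - lapse)^years
= 2026 * (1 - 0.05)^6
= 2026 * 0.735092
= 1489.2962


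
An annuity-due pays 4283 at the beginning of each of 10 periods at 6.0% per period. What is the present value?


PV_due = PMT * (1-(1+i)^(-n))/i * (1+i)
PV_immediate = 31523.2528
PV_due = 31523.2528 * 1.06
= 33414.648


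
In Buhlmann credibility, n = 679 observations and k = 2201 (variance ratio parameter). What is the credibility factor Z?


Z = n / (n + k)
= 679 / (679 + 2201)
= 679 / 2880
= 0.2358


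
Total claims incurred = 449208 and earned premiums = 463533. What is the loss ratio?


Loss ratio = claims / premiums
= 449208 / 463533
= 0.9691


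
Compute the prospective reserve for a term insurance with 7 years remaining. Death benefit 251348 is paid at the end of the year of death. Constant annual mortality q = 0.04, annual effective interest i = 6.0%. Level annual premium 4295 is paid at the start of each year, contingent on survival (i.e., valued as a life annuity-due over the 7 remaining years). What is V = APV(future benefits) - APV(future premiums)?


v = 1/(1+i) = 0.943396
APV(future benefits) per unit = sum_{k=0}^{6} k_p_x * q * v^(k+1) = 0.200098
APV(future benefits) = 251348 * 0.200098 = 50294.1828
Life annuity-due factor ä_{x:7} = sum_{k=0}^{6} k_p_x * v^k = 5.302592
APV(future premiums) = 4295 * 5.302592 = 22774.6318
V = 50294.1828 - 22774.6318
= 27519.551


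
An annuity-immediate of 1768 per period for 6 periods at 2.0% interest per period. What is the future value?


FV = PMT * ((1+i)^n - 1) / i
= 1768 * ((1.02)^6 - 1) / 0.02
= 1768 * (1.126162 - 1) / 0.02
= 11152.7579


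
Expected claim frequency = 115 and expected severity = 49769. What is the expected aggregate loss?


E[S] = E[N] * E[X]
= 115 * 49769
= 5.7234e+06


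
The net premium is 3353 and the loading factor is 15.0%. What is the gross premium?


Gross = net * (1 + loading)
= 3353 * (1 + 0.15)
= 3353 * 1.15
= 3855.95


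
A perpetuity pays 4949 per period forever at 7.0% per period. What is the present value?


PV = PMT / i
= 4949 / 0.07
= 70700.0


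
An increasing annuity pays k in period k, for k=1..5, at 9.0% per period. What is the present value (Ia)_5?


(Ia)_n = sum_{k=1}^{n} k * v^k, v = 1/(1+i)
v = 0.917431
Sum computed term by term:
(Ia)_5 = 11.0007


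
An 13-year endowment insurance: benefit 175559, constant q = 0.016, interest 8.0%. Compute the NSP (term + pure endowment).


Term component = 20536.1618
Pure endowment = 13_p_x * v^13 * benefit = 0.810842 * 0.367698 * 175559 = 52342.0294
NSP = 72878.1911


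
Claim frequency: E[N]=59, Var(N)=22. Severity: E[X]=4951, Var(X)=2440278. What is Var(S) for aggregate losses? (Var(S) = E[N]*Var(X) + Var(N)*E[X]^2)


Var(S) = E[N]*Var(X) + Var(N)*E[X]^2
= 59*2440278 + 22*4951^2
= 143976402 + 539272822
= 6.8325e+08


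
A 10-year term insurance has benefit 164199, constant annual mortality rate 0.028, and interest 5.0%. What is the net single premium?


NSP = benefit * sum_{k=0}^{n-1} k_p_x * q * v^(k+1)
With constant q=0.028, v=0.952381
Sum = 0.193079
NSP = 164199 * 0.193079
= 31703.4508


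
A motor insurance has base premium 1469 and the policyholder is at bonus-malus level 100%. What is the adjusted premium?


adjusted = base * BM_level / 100
= 1469 * 100 / 100
= 1469 * 1.0
= 1469.0


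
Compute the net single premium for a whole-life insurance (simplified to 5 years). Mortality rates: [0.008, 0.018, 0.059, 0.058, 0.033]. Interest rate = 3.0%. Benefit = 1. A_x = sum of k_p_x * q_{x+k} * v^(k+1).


v = 0.970874
Year 0: k_p_x=1.0, q=0.008, term=0.007767
Year 1: k_p_x=0.992, q=0.018, term=0.016831
Year 2: k_p_x=0.974144, q=0.059, term=0.052597
Year 3: k_p_x=0.91667, q=0.058, term=0.047238
Year 4: k_p_x=0.863503, q=0.033, term=0.024581
A_x = 0.149


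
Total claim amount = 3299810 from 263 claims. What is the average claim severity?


severity = total / number
= 3299810 / 263
= 12546.8061


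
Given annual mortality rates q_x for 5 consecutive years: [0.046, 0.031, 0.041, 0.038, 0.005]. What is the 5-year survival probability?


p_k = 1 - q_k for each year
Survival = product of (1 - q_k)
= 0.954 * 0.969 * 0.959 * 0.962 * 0.995
= 0.8486


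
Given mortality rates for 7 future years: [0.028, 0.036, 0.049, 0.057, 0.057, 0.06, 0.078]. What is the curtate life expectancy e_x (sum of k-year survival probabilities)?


e_x = sum_{k=1}^{n} k_p_x
k_p_x values:
  1_p_x = 0.972
  2_p_x = 0.937008
  3_p_x = 0.891095
  4_p_x = 0.840302
  5_p_x = 0.792405
  6_p_x = 0.744861
  7_p_x = 0.686762
e_x = 5.8644


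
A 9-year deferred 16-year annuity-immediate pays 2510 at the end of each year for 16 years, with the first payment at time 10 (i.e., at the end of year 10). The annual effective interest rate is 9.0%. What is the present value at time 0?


PV at time 9 of the 16-year annuity-immediate:
a_n = 2510 * (1-(1+0.09)^(-16))/0.09 = 20864.5211
Discount back 9 years to time 0:
PV = 20864.5211 * (1+0.09)^(-9)
= 20864.5211 * 0.460428
= 9606.6051


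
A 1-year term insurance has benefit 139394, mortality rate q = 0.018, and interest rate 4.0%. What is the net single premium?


NSP = benefit * q * v
v = 1/(1+i) = 0.961538
NSP = 139394 * 0.018 * 0.961538
= 2412.5885


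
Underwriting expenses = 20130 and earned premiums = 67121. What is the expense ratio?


Expense ratio = expenses / premiums
= 20130 / 67121
= 0.2999


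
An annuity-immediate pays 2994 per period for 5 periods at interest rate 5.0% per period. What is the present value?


PV = PMT * (1 - (1+i)^(-n)) / i
= 2994 * (1 - (1+0.05)^(-5)) / 0.05
= 2994 * (1 - 0.783526) / 0.05
= 2994 * 4.329477
= 12962.4532


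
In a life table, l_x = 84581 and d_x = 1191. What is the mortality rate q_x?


q_x = d_x / l_x
= 1191 / 84581
= 0.0141


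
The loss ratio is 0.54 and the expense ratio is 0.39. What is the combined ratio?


Combined ratio = loss ratio + expense ratio
= 0.54 + 0.39
= 0.93


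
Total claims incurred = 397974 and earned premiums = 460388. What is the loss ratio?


Loss ratio = claims / premiums
= 397974 / 460388
= 0.8644


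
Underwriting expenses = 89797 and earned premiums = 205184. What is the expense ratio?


Expense ratio = expenses / premiums
= 89797 / 205184
= 0.4376


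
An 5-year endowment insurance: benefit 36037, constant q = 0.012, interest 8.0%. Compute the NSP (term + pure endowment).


Term component = 1688.804
Pure endowment = 5_p_x * v^5 * benefit = 0.941423 * 0.680583 * 36037 = 23089.5025
NSP = 24778.3065


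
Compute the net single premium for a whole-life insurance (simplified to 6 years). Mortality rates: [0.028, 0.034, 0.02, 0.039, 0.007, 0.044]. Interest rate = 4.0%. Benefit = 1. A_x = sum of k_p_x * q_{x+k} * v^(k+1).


v = 0.961538
Year 0: k_p_x=1.0, q=0.028, term=0.026923
Year 1: k_p_x=0.972, q=0.034, term=0.030555
Year 2: k_p_x=0.938952, q=0.02, term=0.016694
Year 3: k_p_x=0.920173, q=0.039, term=0.030676
Year 4: k_p_x=0.884286, q=0.007, term=0.005088
Year 5: k_p_x=0.878096, q=0.044, term=0.030535
A_x = 0.1405


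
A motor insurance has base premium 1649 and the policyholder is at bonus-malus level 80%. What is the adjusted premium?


adjusted = base * BM_level / 100
= 1649 * 80 / 100
= 1649 * 0.8
= 1319.2


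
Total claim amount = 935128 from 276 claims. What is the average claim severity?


severity = total / number
= 935128 / 276
= 3388.1449


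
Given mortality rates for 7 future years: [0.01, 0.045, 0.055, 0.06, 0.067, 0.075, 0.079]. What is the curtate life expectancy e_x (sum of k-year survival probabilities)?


e_x = sum_{k=1}^{n} k_p_x
k_p_x values:
  1_p_x = 0.99
  2_p_x = 0.94545
  3_p_x = 0.89345
  4_p_x = 0.839843
  5_p_x = 0.783574
  6_p_x = 0.724806
  7_p_x = 0.667546
e_x = 5.8447


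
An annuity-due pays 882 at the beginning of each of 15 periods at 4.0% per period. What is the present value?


PV_due = PMT * (1-(1+i)^(-n))/i * (1+i)
PV_immediate = 9806.4177
PV_due = 9806.4177 * 1.04
= 10198.6744


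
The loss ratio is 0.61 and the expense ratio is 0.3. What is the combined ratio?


Combined ratio = loss ratio + expense ratio
= 0.61 + 0.3
= 0.91


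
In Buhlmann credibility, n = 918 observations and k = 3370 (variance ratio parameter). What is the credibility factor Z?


Z = n / (n + k)
= 918 / (918 + 3370)
= 918 / 4288
= 0.2141


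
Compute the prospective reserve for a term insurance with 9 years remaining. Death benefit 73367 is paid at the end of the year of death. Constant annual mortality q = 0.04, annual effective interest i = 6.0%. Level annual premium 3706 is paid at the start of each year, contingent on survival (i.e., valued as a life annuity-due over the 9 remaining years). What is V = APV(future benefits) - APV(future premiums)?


v = 1/(1+i) = 0.943396
APV(future benefits) per unit = sum_{k=0}^{8} k_p_x * q * v^(k+1) = 0.236036
APV(future benefits) = 73367 * 0.236036 = 17317.2588
Life annuity-due factor ä_{x:9} = sum_{k=0}^{8} k_p_x * v^k = 6.254956
APV(future premiums) = 3706 * 6.254956 = 23180.8671
V = 17317.2588 - 23180.8671
= -5863.6082


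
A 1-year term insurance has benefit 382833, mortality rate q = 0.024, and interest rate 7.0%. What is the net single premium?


NSP = benefit * q * v
v = 1/(1+i) = 0.934579
NSP = 382833 * 0.024 * 0.934579
= 8586.9084


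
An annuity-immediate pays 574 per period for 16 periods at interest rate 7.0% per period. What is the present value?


PV = PMT * (1 - (1+i)^(-n)) / i
= 574 * (1 - (1+0.07)^(-16)) / 0.07
= 574 * (1 - 0.338735) / 0.07
= 574 * 9.446649
= 5422.3763


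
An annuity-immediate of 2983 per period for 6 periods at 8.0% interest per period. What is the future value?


FV = PMT * ((1+i)^n - 1) / i
= 2983 * ((1.08)^6 - 1) / 0.08
= 2983 * (1.586874 - 1) / 0.08
= 21883.0763


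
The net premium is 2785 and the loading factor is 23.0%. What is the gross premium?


Gross = net * (1 + loading)
= 2785 * (1 + 0.23)
= 2785 * 1.23
= 3425.55


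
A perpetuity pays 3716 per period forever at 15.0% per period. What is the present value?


PV = PMT / i
= 3716 / 0.15
= 24773.3333


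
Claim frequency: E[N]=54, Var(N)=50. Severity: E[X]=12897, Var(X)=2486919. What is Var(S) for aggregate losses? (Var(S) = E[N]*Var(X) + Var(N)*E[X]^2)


Var(S) = E[N]*Var(X) + Var(N)*E[X]^2
= 54*2486919 + 50*12897^2
= 134293626 + 8316630450
= 8.4509e+09


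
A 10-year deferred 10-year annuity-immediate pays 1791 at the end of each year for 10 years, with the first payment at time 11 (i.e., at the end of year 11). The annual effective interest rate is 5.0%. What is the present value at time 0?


PV at time 10 of the 10-year annuity-immediate:
a_n = 1791 * (1-(1+0.05)^(-10))/0.05 = 13829.6273
Discount back 10 years to time 0:
PV = 13829.6273 * (1+0.05)^(-10)
= 13829.6273 * 0.613913
= 8490.1915


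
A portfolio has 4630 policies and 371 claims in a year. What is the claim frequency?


frequency = claims / policies
= 371 / 4630
= 0.0801


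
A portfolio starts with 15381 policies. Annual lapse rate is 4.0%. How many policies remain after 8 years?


remaining = initial * (1 - lapse)^years
= 15381 * (1 - 0.04)^8
= 15381 * 0.72139
= 11095.6931


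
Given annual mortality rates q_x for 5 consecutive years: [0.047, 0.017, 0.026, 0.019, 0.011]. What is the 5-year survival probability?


p_k = 1 - q_k for each year
Survival = product of (1 - q_k)
= 0.953 * 0.983 * 0.974 * 0.981 * 0.989
= 0.8853


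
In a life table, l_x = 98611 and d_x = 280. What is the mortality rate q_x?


q_x = d_x / l_x
= 280 / 98611
= 0.0028


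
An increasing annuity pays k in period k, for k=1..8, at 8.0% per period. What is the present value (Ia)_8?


(Ia)_n = sum_{k=1}^{n} k * v^k, v = 1/(1+i)
v = 0.925926
Sum computed term by term:
(Ia)_8 = 23.5527


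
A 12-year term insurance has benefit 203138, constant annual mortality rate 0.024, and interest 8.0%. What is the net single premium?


NSP = benefit * sum_{k=0}^{n-1} k_p_x * q * v^(k+1)
With constant q=0.024, v=0.925926
Sum = 0.162301
NSP = 203138 * 0.162301
= 32969.4511


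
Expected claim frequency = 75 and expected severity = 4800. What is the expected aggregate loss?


E[S] = E[N] * E[X]
= 75 * 4800
= 360000


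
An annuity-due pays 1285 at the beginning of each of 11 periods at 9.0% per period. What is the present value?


PV_due = PMT * (1-(1+i)^(-n))/i * (1+i)
PV_immediate = 8744.6699
PV_due = 8744.6699 * 1.09
= 9531.6901


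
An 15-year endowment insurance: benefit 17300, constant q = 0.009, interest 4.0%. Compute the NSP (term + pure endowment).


Term component = 1636.9249
Pure endowment = 15_p_x * v^15 * benefit = 0.873182 * 0.555265 * 17300 = 8387.8534
NSP = 10024.7783


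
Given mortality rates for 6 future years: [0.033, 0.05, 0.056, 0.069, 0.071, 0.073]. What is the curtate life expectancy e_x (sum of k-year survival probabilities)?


e_x = sum_{k=1}^{n} k_p_x
k_p_x values:
  1_p_x = 0.967
  2_p_x = 0.91865
  3_p_x = 0.867206
  4_p_x = 0.807368
  5_p_x = 0.750045
  6_p_x = 0.695292
e_x = 5.0056


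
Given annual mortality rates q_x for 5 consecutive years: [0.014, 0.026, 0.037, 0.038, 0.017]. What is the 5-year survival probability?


p_k = 1 - q_k for each year
Survival = product of (1 - q_k)
= 0.986 * 0.974 * 0.963 * 0.962 * 0.983
= 0.8746


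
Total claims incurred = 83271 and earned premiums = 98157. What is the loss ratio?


Loss ratio = claims / premiums
= 83271 / 98157
= 0.8483


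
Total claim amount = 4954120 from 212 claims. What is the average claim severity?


severity = total / number
= 4954120 / 212
= 23368.4906


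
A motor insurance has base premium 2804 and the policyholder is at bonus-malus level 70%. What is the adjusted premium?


adjusted = base * BM_level / 100
= 2804 * 70 / 100
= 2804 * 0.7
= 1962.8


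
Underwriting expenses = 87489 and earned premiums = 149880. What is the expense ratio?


Expense ratio = expenses / premiums
= 87489 / 149880
= 0.5837


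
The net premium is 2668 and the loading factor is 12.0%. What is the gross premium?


Gross = net * (1 + loading)
= 2668 * (1 + 0.12)
= 2668 * 1.12
= 2988.16


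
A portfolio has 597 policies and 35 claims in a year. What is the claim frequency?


frequency = claims / policies
= 35 / 597
= 0.0586


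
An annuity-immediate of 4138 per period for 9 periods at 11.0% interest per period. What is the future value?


FV = PMT * ((1+i)^n - 1) / i
= 4138 * ((1.11)^9 - 1) / 0.11
= 4138 * (2.558037 - 1) / 0.11
= 58610.5163


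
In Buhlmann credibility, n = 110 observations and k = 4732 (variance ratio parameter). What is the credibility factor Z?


Z = n / (n + k)
= 110 / (110 + 4732)
= 110 / 4842
= 0.0227


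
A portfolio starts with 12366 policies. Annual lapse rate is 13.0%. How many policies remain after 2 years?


remaining = initial * (1 - lapse)^years
= 12366 * (1 - 0.13)^2
= 12366 * 0.7569
= 9359.8254


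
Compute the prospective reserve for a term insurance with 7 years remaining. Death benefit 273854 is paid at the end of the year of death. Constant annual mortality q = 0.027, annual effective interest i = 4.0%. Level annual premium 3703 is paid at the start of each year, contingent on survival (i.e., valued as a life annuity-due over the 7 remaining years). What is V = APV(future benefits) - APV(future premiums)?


v = 1/(1+i) = 0.961538
APV(future benefits) per unit = sum_{k=0}^{6} k_p_x * q * v^(k+1) = 0.150145
APV(future benefits) = 273854 * 0.150145 = 41117.8792
Life annuity-due factor ä_{x:7} = sum_{k=0}^{6} k_p_x * v^k = 5.783373
APV(future premiums) = 3703 * 5.783373 = 21415.8297
V = 41117.8792 - 21415.8297
= 19702.0495


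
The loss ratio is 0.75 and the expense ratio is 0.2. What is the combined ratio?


Combined ratio = loss ratio + expense ratio
= 0.75 + 0.2
= 0.95


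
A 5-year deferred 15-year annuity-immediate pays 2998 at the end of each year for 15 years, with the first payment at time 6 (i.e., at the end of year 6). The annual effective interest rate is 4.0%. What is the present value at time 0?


PV at time 5 of the 15-year annuity-immediate:
a_n = 2998 * (1-(1+0.04)^(-15))/0.04 = 33332.9255
Discount back 5 years to time 0:
PV = 33332.9255 * (1+0.04)^(-5)
= 33332.9255 * 0.821927
= 27397.235


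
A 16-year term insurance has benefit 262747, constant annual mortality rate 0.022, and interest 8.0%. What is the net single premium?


NSP = benefit * sum_{k=0}^{n-1} k_p_x * q * v^(k+1)
With constant q=0.022, v=0.925926
Sum = 0.171584
NSP = 262747 * 0.171584
= 45083.0983


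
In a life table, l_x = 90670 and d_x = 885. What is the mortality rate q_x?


q_x = d_x / l_x
= 885 / 90670
= 0.0098


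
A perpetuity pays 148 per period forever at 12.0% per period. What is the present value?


PV = PMT / i
= 148 / 0.12
= 1233.3333


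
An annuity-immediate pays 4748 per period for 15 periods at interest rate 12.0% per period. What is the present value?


PV = PMT * (1 - (1+i)^(-n)) / i
= 4748 * (1 - (1+0.12)^(-15)) / 0.12
= 4748 * (1 - 0.182696) / 0.12
= 4748 * 6.810864
= 32337.9846


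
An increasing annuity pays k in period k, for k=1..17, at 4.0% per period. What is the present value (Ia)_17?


(Ia)_n = sum_{k=1}^{n} k * v^k, v = 1/(1+i)
v = 0.961538
Sum computed term by term:
(Ia)_17 = 98.1238


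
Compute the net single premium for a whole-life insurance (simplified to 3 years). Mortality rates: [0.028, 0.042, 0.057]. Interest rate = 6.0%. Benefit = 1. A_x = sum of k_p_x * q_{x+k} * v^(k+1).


v = 0.943396
Year 0: k_p_x=1.0, q=0.028, term=0.026415
Year 1: k_p_x=0.972, q=0.042, term=0.036333
Year 2: k_p_x=0.931176, q=0.057, term=0.044564
A_x = 0.1073


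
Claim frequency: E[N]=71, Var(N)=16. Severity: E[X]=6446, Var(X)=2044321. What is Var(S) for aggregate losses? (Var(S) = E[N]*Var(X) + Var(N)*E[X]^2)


Var(S) = E[N]*Var(X) + Var(N)*E[X]^2
= 71*2044321 + 16*6446^2
= 145146791 + 664814656
= 8.0996e+08


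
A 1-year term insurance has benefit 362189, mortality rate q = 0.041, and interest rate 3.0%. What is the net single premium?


NSP = benefit * q * v
v = 1/(1+i) = 0.970874
NSP = 362189 * 0.041 * 0.970874
= 14417.232


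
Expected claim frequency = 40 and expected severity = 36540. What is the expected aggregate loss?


E[S] = E[N] * E[X]
= 40 * 36540
= 1.4616e+06


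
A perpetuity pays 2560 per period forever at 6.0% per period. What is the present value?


PV = PMT / i
= 2560 / 0.06
= 42666.6667


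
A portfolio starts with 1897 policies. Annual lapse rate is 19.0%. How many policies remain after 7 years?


remaining = initial * (1 - lapse)^years
= 1897 * (1 - 0.19)^7
= 1897 * 0.228768
= 433.9728


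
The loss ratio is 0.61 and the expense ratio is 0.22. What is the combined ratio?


Combined ratio = loss ratio + expense ratio
= 0.61 + 0.22
= 0.83


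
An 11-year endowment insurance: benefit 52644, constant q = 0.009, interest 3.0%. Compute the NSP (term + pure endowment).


Term component = 4203.0005
Pure endowment = 11_p_x * v^11 * benefit = 0.905337 * 0.722421 * 52644 = 34430.9978
NSP = 38633.9983


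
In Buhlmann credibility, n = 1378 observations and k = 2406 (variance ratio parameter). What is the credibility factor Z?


Z = n / (n + k)
= 1378 / (1378 + 2406)
= 1378 / 3784
= 0.3642


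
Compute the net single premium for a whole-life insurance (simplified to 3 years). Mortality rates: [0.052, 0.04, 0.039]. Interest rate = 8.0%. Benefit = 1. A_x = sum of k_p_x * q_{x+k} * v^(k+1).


v = 0.925926
Year 0: k_p_x=1.0, q=0.052, term=0.048148
Year 1: k_p_x=0.948, q=0.04, term=0.03251
Year 2: k_p_x=0.91008, q=0.039, term=0.028176
A_x = 0.1088


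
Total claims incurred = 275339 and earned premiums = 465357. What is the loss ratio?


Loss ratio = claims / premiums
= 275339 / 465357
= 0.5917


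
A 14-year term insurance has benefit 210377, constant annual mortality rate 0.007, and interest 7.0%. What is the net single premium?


NSP = benefit * sum_{k=0}^{n-1} k_p_x * q * v^(k+1)
With constant q=0.007, v=0.934579
Sum = 0.058955
NSP = 210377 * 0.058955
= 12402.8157


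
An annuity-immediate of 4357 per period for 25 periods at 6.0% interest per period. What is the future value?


FV = PMT * ((1+i)^n - 1) / i
= 4357 * ((1.06)^25 - 1) / 0.06
= 4357 * (4.291871 - 1) / 0.06
= 239044.6788


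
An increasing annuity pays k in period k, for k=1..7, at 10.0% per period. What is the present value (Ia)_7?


(Ia)_n = sum_{k=1}^{n} k * v^k, v = 1/(1+i)
v = 0.909091
Sum computed term by term:
(Ia)_7 = 17.6315
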